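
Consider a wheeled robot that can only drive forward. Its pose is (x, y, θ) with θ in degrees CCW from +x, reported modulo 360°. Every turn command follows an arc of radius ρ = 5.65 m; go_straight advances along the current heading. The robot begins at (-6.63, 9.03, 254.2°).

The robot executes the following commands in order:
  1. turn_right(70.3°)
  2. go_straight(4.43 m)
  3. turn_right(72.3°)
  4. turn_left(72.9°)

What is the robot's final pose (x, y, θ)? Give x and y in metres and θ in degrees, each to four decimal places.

set_pose: (x, y, θ) = (-6.6300, 9.0300, 254.2000°), ρ = 5.65
turn_right(70.3°): centre at ρ to the right, rotate −70.3° → (-11.6822, 4.9315, 183.9000°)
go_straight(4.43): x += 4.43·cos θ, y += 4.43·sin θ → (-16.1020, 4.6302, 183.9000°)
turn_right(72.3°): centre at ρ to the right, rotate −72.3° → (-21.7395, 8.1872, 111.6000°)
turn_left(72.9°): centre at ρ to the left, rotate +72.9° → (-27.4360, 11.7399, 184.5000°)

(-27.4360, 11.7399, 184.5000°)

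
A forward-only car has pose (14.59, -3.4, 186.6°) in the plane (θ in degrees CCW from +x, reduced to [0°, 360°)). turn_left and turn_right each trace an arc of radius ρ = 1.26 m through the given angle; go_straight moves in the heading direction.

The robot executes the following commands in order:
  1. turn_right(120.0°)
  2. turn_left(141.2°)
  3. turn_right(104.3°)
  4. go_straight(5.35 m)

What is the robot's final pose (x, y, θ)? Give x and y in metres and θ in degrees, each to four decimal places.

set_pose: (x, y, θ) = (14.5900, -3.4000, 186.6000°), ρ = 1.26
turn_right(120.0°): centre at ρ to the right, rotate −120.0° → (13.2888, -1.6479, 66.6000°)
turn_left(141.2°): centre at ρ to the left, rotate +141.2° → (11.5448, -0.0330, 207.8000°)
turn_right(104.3°): centre at ρ to the right, rotate −104.3° → (9.7320, 0.7875, 103.5000°)
go_straight(5.35): x += 5.35·cos θ, y += 5.35·sin θ → (8.4830, 5.9896, 103.5000°)

(8.4830, 5.9896, 103.5000°)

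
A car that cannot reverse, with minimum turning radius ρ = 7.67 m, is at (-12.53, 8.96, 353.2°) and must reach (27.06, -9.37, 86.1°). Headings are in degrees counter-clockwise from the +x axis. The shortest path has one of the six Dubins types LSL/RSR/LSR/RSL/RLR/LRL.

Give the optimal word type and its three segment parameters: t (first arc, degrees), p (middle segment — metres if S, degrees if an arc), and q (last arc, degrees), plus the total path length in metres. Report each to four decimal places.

RSL: t = 36.9298°, p = 30.7802 m, q = 129.8298°, L = 53.1038 m

Let ψ = atan2(Δy, Δx) = atan2(-18.33, 39.59) = -24.8439° be the start→goal bearing.
Normalize: d = |goal − start| / ρ = 43.627480/7.67 = 5.688068, α = (θ_start − ψ) mod 360° = 18.0439° = 0.314926 rad, β = (θ_goal − ψ) mod 360° = 110.9439° = 1.936337 rad.
Common terms: sin α = 0.309746, cos α = 0.950819, sin β = 0.933931, cos β = -0.357454, cos(α−β) = -0.050593, d² = 32.354115. Work in radians in the unit-radius frame; every candidate has L = ρ·(t + p + q).
LSL: p² = 2 + d² − 2cos(α−β) + 2d(sin α − sin β) = 27.354494; p = √p² = 5.230152; φ = atan2(cos β − cos α, d + sin α − sin β) = -0.252825 rad; t = (φ − α) mod 2π = 5.715434 rad, q = (β − φ) mod 2π = 2.189162 rad → L = 7.67·(5.715434 + 5.230152 + 2.189162) = 7.67·13.134749 = 100.743521 m
RSR: p² = 2 + d² − 2cos(α−β) + 2d(sin β − sin α) = 41.556108; p = √p² = 6.446403; φ = atan2(cos α − cos β, d − sin α + sin β) = 0.204366 rad; t = (α − φ) mod 2π = 0.110560 rad, q = (φ − β) mod 2π = 4.551214 rad → L = 7.67·(0.110560 + 6.446403 + 4.551214) = 7.67·11.108177 = 85.199719 m
LSR: p² = d² − 2 + 2cos(α−β) + 2d(sin α + sin β) = 44.401165; p = √p² = 6.663420; φ = atan2(−cos α − cos β, d + sin α + sin β) − atan2(−2, p) = 0.206198 rad; t = (φ − α) mod 2π = 6.174457 rad, q = (φ − β) mod 2π = 4.553046 rad → L = 7.67·(6.174457 + 6.663420 + 4.553046) = 7.67·17.390923 = 133.388383 m
RSL: p² = d² − 2 + 2cos(α−β) − 2d(sin α + sin β) = 16.104693; p = √p² = 4.013065; φ = atan2(cos α + cos β, d − sin α − sin β) − atan2(2, p) = -0.329621 rad; t = (α − φ) mod 2π = 0.644547 rad, q = (β − φ) mod 2π = 2.265958 rad → L = 7.67·(0.644547 + 4.013065 + 2.265958) = 7.67·6.923570 = 53.103778 m
RLR: c = (6 − d² + 2cos(α−β) + 2d(sin α − sin β))/8 = -4.194514, |c| > 1 → infeasible
LRL: c = (6 − d² + 2cos(α−β) − 2d(sin α − sin β))/8 = -2.419312, |c| > 1 → infeasible
Shortest: RSL with L = 53.103778 m ≈ 53.1038 m
Convert RSL to answer units (arcs ×180/π): t = 0.644547·180/π = 36.9298°, p = ρ·p = 7.67·4.013065 = 30.7802 m, q = 2.265958·180/π = 129.8298°, L = 53.1038 m.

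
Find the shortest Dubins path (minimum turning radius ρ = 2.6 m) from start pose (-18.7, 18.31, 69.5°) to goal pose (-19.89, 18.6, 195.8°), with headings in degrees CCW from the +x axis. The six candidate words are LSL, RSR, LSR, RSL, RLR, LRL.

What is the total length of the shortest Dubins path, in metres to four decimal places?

18.3030 m

Let ψ = atan2(Δy, Δx) = atan2(0.29, -1.19) = 166.3041° be the start→goal bearing.
Normalize: d = |goal − start| / ρ = 1.224827/2.6 = 0.471087, α = (θ_start − ψ) mod 360° = 263.1959° = 4.593635 rad, β = (θ_goal − ψ) mod 360° = 29.4959° = 0.514800 rad.
Common terms: sin α = -0.992957, cos α = -0.118475, sin β = 0.492361, cos β = 0.870391, cos(α−β) = -0.592013, d² = 0.221923. Work in radians in the unit-radius frame; every candidate has L = ρ·(t + p + q).
LSL: p² = 2 + d² − 2cos(α−β) + 2d(sin α − sin β) = 2.006521; p = √p² = 1.416517; φ = atan2(cos β − cos α, d + sin α − sin β) = 2.368856 rad; t = (φ − α) mod 2π = 4.058407 rad, q = (β − φ) mod 2π = 4.429129 rad → L = 2.6·(4.058407 + 1.416517 + 4.429129) = 2.6·9.904053 = 25.750539 m
RSR: p² = 2 + d² − 2cos(α−β) + 2d(sin β − sin α) = 4.805378; p = √p² = 2.192117; φ = atan2(cos α − cos β, d − sin α + sin β) = -0.467999 rad; t = (α − φ) mod 2π = 5.061633 rad, q = (φ − β) mod 2π = 5.300386 rad → L = 2.6·(5.061633 + 2.192117 + 5.300386) = 2.6·12.554137 = 32.640756 m
LSR: p² = d² − 2 + 2cos(α−β) + 2d(sin α + sin β) = -3.433752 < 0 → infeasible
RSL: p² = d² − 2 + 2cos(α−β) − 2d(sin α + sin β) = -2.490455 < 0 → infeasible
RLR: c = (6 − d² + 2cos(α−β) + 2d(sin α − sin β))/8 = 0.399328; p = 2π − arccos c = 5.123172 rad; φ = atan2(cos α − cos β, d − sin α + sin β) = -0.467999 rad; t = (α − φ + p/2) mod 2π = 1.340034 rad, q = (α − β − t + p) mod 2π = 1.578787 rad → L = 2.6·(1.340034 + 5.123172 + 1.578787) = 2.6·8.041994 = 20.909185 m
LRL: c = (6 − d² + 2cos(α−β) − 2d(sin α − sin β))/8 = 0.749185; p = 2π − arccos c = 5.559220 rad; φ = atan2(cos β − cos α, d + sin α − sin β) = 2.368856 rad; t = (φ − α + p/2) mod 2π = 0.554831 rad, q = (β − α − t + p) mod 2π = 0.925554 rad → L = 2.6·(0.554831 + 5.559220 + 0.925554) = 2.6·7.039605 = 18.302972 m
Shortest: LRL with L = 18.302972 m ≈ 18.3030 m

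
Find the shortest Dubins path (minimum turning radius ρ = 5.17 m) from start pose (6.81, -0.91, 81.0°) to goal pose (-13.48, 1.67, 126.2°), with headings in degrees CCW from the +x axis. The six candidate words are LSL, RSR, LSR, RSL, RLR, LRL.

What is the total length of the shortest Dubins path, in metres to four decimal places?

26.3574 m

Let ψ = atan2(Δy, Δx) = atan2(2.58, -20.29) = 172.7534° be the start→goal bearing.
Normalize: d = |goal − start| / ρ = 20.453374/5.17 = 3.956165, α = (θ_start − ψ) mod 360° = 268.2466° = 4.681787 rad, β = (θ_goal − ψ) mod 360° = 313.4466° = 5.470676 rad.
Common terms: sin α = -0.999532, cos α = -0.030597, sin β = -0.726015, cos β = 0.687679, cos(α−β) = 0.704634, d² = 15.651243. Work in radians in the unit-radius frame; every candidate has L = ρ·(t + p + q).
LSL: p² = 2 + d² − 2cos(α−β) + 2d(sin α − sin β) = 14.077821; p = √p² = 3.752042; φ = atan2(cos β − cos α, d + sin α − sin β) = 0.192625 rad; t = (φ − α) mod 2π = 1.794023 rad, q = (β − φ) mod 2π = 5.278051 rad → L = 5.17·(1.794023 + 3.752042 + 5.278051) = 5.17·10.824116 = 55.960682 m
RSR: p² = 2 + d² − 2cos(α−β) + 2d(sin β − sin α) = 18.406127; p = √p² = 4.290236; φ = atan2(cos α − cos β, d − sin α + sin β) = -0.168213 rad; t = (α − φ) mod 2π = 4.850000 rad, q = (φ − β) mod 2π = 0.644296 rad → L = 5.17·(4.850000 + 4.290236 + 0.644296) = 5.17·9.784533 = 50.586034 m
LSR: p² = d² − 2 + 2cos(α−β) + 2d(sin α + sin β) = 1.407413; p = √p² = 1.186344; φ = atan2(−cos α − cos β, d + sin α + sin β) − atan2(−2, p) = 0.748941 rad; t = (φ − α) mod 2π = 2.350340 rad, q = (φ − β) mod 2π = 1.561451 rad → L = 5.17·(2.350340 + 1.186344 + 1.561451) = 5.17·5.098135 = 26.357359 m
RSL: p² = d² − 2 + 2cos(α−β) − 2d(sin α + sin β) = 28.713610; p = √p² = 5.358508; φ = atan2(cos α + cos β, d − sin α − sin β) − atan2(2, p) = -0.242088 rad; t = (α − φ) mod 2π = 4.923875 rad, q = (β − φ) mod 2π = 5.712764 rad → L = 5.17·(4.923875 + 5.358508 + 5.712764) = 5.17·15.995147 = 82.694911 m
RLR: c = (6 − d² + 2cos(α−β) + 2d(sin α − sin β))/8 = -1.300766, |c| > 1 → infeasible
LRL: c = (6 − d² + 2cos(α−β) − 2d(sin α − sin β))/8 = -0.759728; p = 2π − arccos c = 3.849495 rad; φ = atan2(cos β − cos α, d + sin α − sin β) = 0.192625 rad; t = (φ − α + p/2) mod 2π = 3.718771 rad, q = (β − α − t + p) mod 2π = 0.919613 rad → L = 5.17·(3.718771 + 3.849495 + 0.919613) = 5.17·8.487878 = 43.882331 m
Shortest: LSR with L = 26.357359 m ≈ 26.3574 m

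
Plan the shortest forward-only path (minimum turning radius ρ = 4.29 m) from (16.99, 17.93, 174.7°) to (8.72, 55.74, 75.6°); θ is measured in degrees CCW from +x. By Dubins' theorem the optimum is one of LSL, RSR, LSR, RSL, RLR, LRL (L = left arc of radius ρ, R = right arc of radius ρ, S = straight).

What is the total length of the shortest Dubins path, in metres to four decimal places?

40.2034 m

Let ψ = atan2(Δy, Δx) = atan2(37.81, -8.27) = 102.3377° be the start→goal bearing.
Normalize: d = |goal − start| / ρ = 38.703863/4.29 = 9.021879, α = (θ_start − ψ) mod 360° = 72.3623° = 1.262960 rad, β = (θ_goal − ψ) mod 360° = 333.2623° = 5.816524 rad.
Common terms: sin α = 0.952991, cos α = 0.302998, sin β = -0.449907, cos β = 0.893075, cos(α−β) = -0.158158, d² = 81.394309. Work in radians in the unit-radius frame; every candidate has L = ρ·(t + p + q).
LSL: p² = 2 + d² − 2cos(α−β) + 2d(sin α − sin β) = 109.024188; p = √p² = 10.441465; φ = atan2(cos β − cos α, d + sin α − sin β) = 0.056543 rad; t = (φ − α) mod 2π = 5.076769 rad, q = (β − φ) mod 2π = 5.759981 rad → L = 4.29·(5.076769 + 10.441465 + 5.759981) = 4.29·21.278214 = 91.283539 m
RSR: p² = 2 + d² − 2cos(α−β) + 2d(sin β − sin α) = 58.397062; p = √p² = 7.641797; φ = atan2(cos α − cos β, d − sin α + sin β) = -0.077294 rad; t = (α − φ) mod 2π = 1.340254 rad, q = (φ − β) mod 2π = 0.389367 rad → L = 4.29·(1.340254 + 7.641797 + 0.389367) = 4.29·9.371418 = 40.203385 m
LSR: p² = d² − 2 + 2cos(α−β) + 2d(sin α + sin β) = 88.155521; p = √p² = 9.389117; φ = atan2(−cos α − cos β, d + sin α + sin β) − atan2(−2, p) = 0.084957 rad; t = (φ − α) mod 2π = 5.105183 rad, q = (φ − β) mod 2π = 0.551619 rad → L = 4.29·(5.105183 + 9.389117 + 0.551619) = 4.29·15.045918 = 64.546990 m
RSL: p² = d² − 2 + 2cos(α−β) − 2d(sin α + sin β) = 70.000464; p = √p² = 8.366628; φ = atan2(cos α + cos β, d − sin α − sin β) − atan2(2, p) = -0.095150 rad; t = (α − φ) mod 2π = 1.358109 rad, q = (β − φ) mod 2π = 5.911673 rad → L = 4.29·(1.358109 + 8.366628 + 5.911673) = 4.29·15.636411 = 67.080203 m
RLR: c = (6 − d² + 2cos(α−β) + 2d(sin α − sin β))/8 = -6.299633, |c| > 1 → infeasible
LRL: c = (6 − d² + 2cos(α−β) − 2d(sin α − sin β))/8 = -12.628024, |c| > 1 → infeasible
Shortest: RSR with L = 40.203385 m ≈ 40.2034 m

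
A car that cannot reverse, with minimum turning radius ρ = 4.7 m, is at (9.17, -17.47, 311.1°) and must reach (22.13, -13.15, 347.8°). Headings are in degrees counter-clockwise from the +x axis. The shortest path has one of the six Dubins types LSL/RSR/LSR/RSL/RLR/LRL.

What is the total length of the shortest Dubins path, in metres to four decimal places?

Let ψ = atan2(Δy, Δx) = atan2(4.32, 12.96) = 18.4349° be the start→goal bearing.
Normalize: d = |goal − start| / ρ = 13.661039/4.7 = 2.906604, α = (θ_start − ψ) mod 360° = 292.6651° = 5.107969 rad, β = (θ_goal − ψ) mod 360° = 329.3651° = 5.748505 rad.
Common terms: sin α = -0.922773, cos α = 0.385343, sin β = -0.509566, cos β = 0.860431, cos(α−β) = 0.801776, d² = 8.448348. Work in radians in the unit-radius frame; every candidate has L = ρ·(t + p + q).
LSL: p² = 2 + d² − 2cos(α−β) + 2d(sin α − sin β) = 6.442738; p = √p² = 2.538255; φ = atan2(cos β − cos α, d + sin α − sin β) = 0.188282 rad; t = (φ − α) mod 2π = 1.363498 rad, q = (β − φ) mod 2π = 5.560223 rad → L = 4.7·(1.363498 + 2.538255 + 5.560223) = 4.7·9.461976 = 44.471288 m
RSR: p² = 2 + d² − 2cos(α−β) + 2d(sin β − sin α) = 11.246855; p = √p² = 3.353633; φ = atan2(cos α − cos β, d − sin α + sin β) = -0.142142 rad; t = (α − φ) mod 2π = 5.250111 rad, q = (φ − β) mod 2π = 0.392539 rad → L = 4.7·(5.250111 + 3.353633 + 0.392539) = 4.7·8.996283 = 42.282528 m
LSR: p² = d² − 2 + 2cos(α−β) + 2d(sin α + sin β) = -0.274590 < 0 → infeasible
RSL: p² = d² − 2 + 2cos(α−β) − 2d(sin α + sin β) = 16.378388; p = √p² = 4.047022; φ = atan2(cos α + cos β, d − sin α − sin β) − atan2(2, p) = -0.179395 rad; t = (α − φ) mod 2π = 5.287364 rad, q = (β − φ) mod 2π = 5.927900 rad → L = 4.7·(5.287364 + 4.047022 + 5.927900) = 4.7·15.262286 = 71.732745 m
RLR: c = (6 − d² + 2cos(α−β) + 2d(sin α − sin β))/8 = -0.405857; p = 2π − arccos c = 4.294473 rad; φ = atan2(cos α − cos β, d − sin α + sin β) = -0.142142 rad; t = (α − φ + p/2) mod 2π = 1.114162 rad, q = (α − β − t + p) mod 2π = 2.539775 rad → L = 4.7·(1.114162 + 4.294473 + 2.539775) = 4.7·7.948410 = 37.357526 m
LRL: c = (6 − d² + 2cos(α−β) − 2d(sin α − sin β))/8 = 0.194658; p = 2π − arccos c = 4.908297 rad; φ = atan2(cos β − cos α, d + sin α − sin β) = 0.188282 rad; t = (φ − α + p/2) mod 2π = 3.817647 rad, q = (β − α − t + p) mod 2π = 1.731186 rad → L = 4.7·(3.817647 + 4.908297 + 1.731186) = 4.7·10.457131 = 49.148515 m
Shortest: RLR with L = 37.357526 m ≈ 37.3575 m

37.3575 m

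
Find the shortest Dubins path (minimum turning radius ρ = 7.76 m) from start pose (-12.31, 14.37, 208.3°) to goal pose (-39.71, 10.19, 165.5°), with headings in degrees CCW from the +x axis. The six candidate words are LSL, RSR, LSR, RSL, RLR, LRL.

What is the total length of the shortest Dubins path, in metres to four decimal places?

27.8543 m

Let ψ = atan2(Δy, Δx) = atan2(-4.18, -27.40) = -171.3261° be the start→goal bearing.
Normalize: d = |goal − start| / ρ = 27.717006/7.76 = 3.571779, α = (θ_start − ψ) mod 360° = 19.6261° = 0.342541 rad, β = (θ_goal − ψ) mod 360° = 336.8261° = 5.878725 rad.
Common terms: sin α = 0.335881, cos α = 0.941904, sin β = -0.393523, cos β = 0.919315, cos(α−β) = 0.733730, d² = 12.757606. Work in radians in the unit-radius frame; every candidate has L = ρ·(t + p + q).
LSL: p² = 2 + d² − 2cos(α−β) + 2d(sin α − sin β) = 18.500685; p = √p² = 4.301242; φ = atan2(cos β − cos α, d + sin α − sin β) = -0.005252 rad; t = (φ − α) mod 2π = 5.935393 rad, q = (β − φ) mod 2π = 5.883977 rad → L = 7.76·(5.935393 + 4.301242 + 5.883977) = 7.76·16.120612 = 125.095949 m
RSR: p² = 2 + d² − 2cos(α−β) + 2d(sin β − sin α) = 8.079607; p = √p² = 2.842465; φ = atan2(cos α − cos β, d − sin α + sin β) = 0.007947 rad; t = (α − φ) mod 2π = 0.334593 rad, q = (φ − β) mod 2π = 0.412407 rad → L = 7.76·(0.334593 + 2.842465 + 0.412407) = 7.76·3.589466 = 27.854255 m
LSR: p² = d² − 2 + 2cos(α−β) + 2d(sin α + sin β) = 11.813301; p = √p² = 3.437048; φ = atan2(−cos α − cos β, d + sin α + sin β) − atan2(−2, p) = 0.039925 rad; t = (φ − α) mod 2π = 5.980569 rad, q = (φ − β) mod 2π = 0.444385 rad → L = 7.76·(5.980569 + 3.437048 + 0.444385) = 7.76·9.862003 = 76.529141 m
RSL: p² = d² − 2 + 2cos(α−β) − 2d(sin α + sin β) = 12.636830; p = √p² = 3.554832; φ = atan2(cos α + cos β, d − sin α − sin β) − atan2(2, p) = -0.038630 rad; t = (α − φ) mod 2π = 0.381171 rad, q = (β − φ) mod 2π = 5.917355 rad → L = 7.76·(0.381171 + 3.554832 + 5.917355) = 7.76·9.853357 = 76.462054 m
RLR: c = (6 − d² + 2cos(α−β) + 2d(sin α − sin β))/8 = -0.009951; p = 2π − arccos c = 4.702438 rad; φ = atan2(cos α − cos β, d − sin α + sin β) = 0.007947 rad; t = (α − φ + p/2) mod 2π = 2.685812 rad, q = (α − β − t + p) mod 2π = 2.763626 rad → L = 7.76·(2.685812 + 4.702438 + 2.763626) = 7.76·10.151877 = 78.778564 m
LRL: c = (6 − d² + 2cos(α−β) − 2d(sin α − sin β))/8 = -1.312586, |c| > 1 → infeasible
Shortest: RSR with L = 27.854255 m ≈ 27.8543 m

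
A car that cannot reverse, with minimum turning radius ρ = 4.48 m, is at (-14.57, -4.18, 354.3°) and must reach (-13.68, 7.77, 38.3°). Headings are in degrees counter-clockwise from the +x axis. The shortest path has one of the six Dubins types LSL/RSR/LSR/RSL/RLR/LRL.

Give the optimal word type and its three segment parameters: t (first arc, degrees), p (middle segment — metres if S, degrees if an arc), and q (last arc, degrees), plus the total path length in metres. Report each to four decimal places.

RLR: t = 52.9525°, p = 261.9277°, q = 164.9752°, L = 37.5203 m

Let ψ = atan2(Δy, Δx) = atan2(11.95, 0.89) = 85.7406° be the start→goal bearing.
Normalize: d = |goal − start| / ρ = 11.983096/4.48 = 2.674798, α = (θ_start − ψ) mod 360° = 268.5594° = 4.687245 rad, β = (θ_goal − ψ) mod 360° = 312.5594° = 5.455190 rad.
Common terms: sin α = -0.999684, cos α = -0.025141, sin β = -0.736577, cos β = 0.676354, cos(α−β) = 0.719340, d² = 7.154546. Work in radians in the unit-radius frame; every candidate has L = ρ·(t + p + q).
LSL: p² = 2 + d² − 2cos(α−β) + 2d(sin α − sin β) = 6.308351; p = √p² = 2.511643; φ = atan2(cos β − cos α, d + sin α − sin β) = 0.283062 rad; t = (φ − α) mod 2π = 1.879002 rad, q = (β − φ) mod 2π = 5.172128 rad → L = 4.48·(1.879002 + 2.511643 + 5.172128) = 4.48·9.562773 = 42.841224 m
RSR: p² = 2 + d² − 2cos(α−β) + 2d(sin β − sin α) = 9.123382; p = √p² = 3.020494; φ = atan2(cos α − cos β, d − sin α + sin β) = -0.234385 rad; t = (α − φ) mod 2π = 4.921630 rad, q = (φ − β) mod 2π = 0.593610 rad → L = 4.48·(4.921630 + 3.020494 + 0.593610) = 4.48·8.535734 = 38.240089 m
LSR: p² = d² − 2 + 2cos(α−β) + 2d(sin α + sin β) = -2.695070 < 0 → infeasible
RSL: p² = d² − 2 + 2cos(α−β) − 2d(sin α + sin β) = 15.881522; p = √p² = 3.985163; φ = atan2(cos α + cos β, d − sin α − sin β) − atan2(2, p) = -0.318563 rad; t = (α − φ) mod 2π = 5.005808 rad, q = (β − φ) mod 2π = 5.773753 rad → L = 4.48·(5.005808 + 3.985163 + 5.773753) = 4.48·14.764723 = 66.145959 m
RLR: c = (6 − d² + 2cos(α−β) + 2d(sin α − sin β))/8 = -0.140423; p = 2π − arccos c = 4.571501 rad; φ = atan2(cos α − cos β, d − sin α + sin β) = -0.234385 rad; t = (α − φ + p/2) mod 2π = 0.924195 rad, q = (α − β − t + p) mod 2π = 2.879360 rad → L = 4.48·(0.924195 + 4.571501 + 2.879360) = 4.48·8.375056 = 37.520253 m
LRL: c = (6 − d² + 2cos(α−β) − 2d(sin α − sin β))/8 = 0.211456; p = 2π − arccos c = 4.925454 rad; φ = atan2(cos β − cos α, d + sin α − sin β) = 0.283062 rad; t = (φ − α + p/2) mod 2π = 4.341729 rad, q = (β − α − t + p) mod 2π = 1.351669 rad → L = 4.48·(4.341729 + 4.925454 + 1.351669) = 4.48·10.618852 = 47.572456 m
Shortest: RLR with L = 37.520253 m ≈ 37.5203 m
Convert RLR to answer units (arcs ×180/π): t = 0.924195·180/π = 52.9525°, p = 4.571501·180/π = 261.9277°, q = 2.879360·180/π = 164.9752°, L = 37.5203 m.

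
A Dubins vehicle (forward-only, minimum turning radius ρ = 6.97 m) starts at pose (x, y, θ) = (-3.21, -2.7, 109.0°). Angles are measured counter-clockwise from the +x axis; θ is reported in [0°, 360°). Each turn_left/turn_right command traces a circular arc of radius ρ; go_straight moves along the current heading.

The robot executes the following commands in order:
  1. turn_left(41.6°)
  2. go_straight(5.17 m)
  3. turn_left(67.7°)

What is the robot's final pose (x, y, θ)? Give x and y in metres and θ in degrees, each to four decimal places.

(-18.6243, 3.0387, 218.3000°)

set_pose: (x, y, θ) = (-3.2100, -2.7000, 109.0000°), ρ = 6.97
turn_left(41.6°): centre at ρ to the left, rotate +41.6° → (-6.3787, 1.1032, 150.6000°)
go_straight(5.17): x += 5.17·cos θ, y += 5.17·sin θ → (-10.8828, 3.6411, 150.6000°)
turn_left(67.7°): centre at ρ to the left, rotate +67.7° → (-18.6243, 3.0387, 218.3000°)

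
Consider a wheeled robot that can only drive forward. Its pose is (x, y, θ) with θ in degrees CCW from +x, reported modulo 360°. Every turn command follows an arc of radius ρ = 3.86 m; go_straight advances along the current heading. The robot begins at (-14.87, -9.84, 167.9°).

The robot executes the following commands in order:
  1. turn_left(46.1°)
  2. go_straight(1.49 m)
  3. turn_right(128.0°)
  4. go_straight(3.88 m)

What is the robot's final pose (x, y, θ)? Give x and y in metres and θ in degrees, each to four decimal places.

set_pose: (x, y, θ) = (-14.8700, -9.8400, 167.9000°), ρ = 3.86
turn_left(46.1°): centre at ρ to the left, rotate +46.1° → (-17.8376, -10.4142, 214.0000°)
go_straight(1.49): x += 1.49·cos θ, y += 1.49·sin θ → (-19.0729, -11.2474, 214.0000°)
turn_right(128.0°): centre at ρ to the right, rotate −128.0° → (-25.0820, -7.7780, 86.0000°)
go_straight(3.88): x += 3.88·cos θ, y += 3.88·sin θ → (-24.8113, -3.9075, 86.0000°)

(-24.8113, -3.9075, 86.0000°)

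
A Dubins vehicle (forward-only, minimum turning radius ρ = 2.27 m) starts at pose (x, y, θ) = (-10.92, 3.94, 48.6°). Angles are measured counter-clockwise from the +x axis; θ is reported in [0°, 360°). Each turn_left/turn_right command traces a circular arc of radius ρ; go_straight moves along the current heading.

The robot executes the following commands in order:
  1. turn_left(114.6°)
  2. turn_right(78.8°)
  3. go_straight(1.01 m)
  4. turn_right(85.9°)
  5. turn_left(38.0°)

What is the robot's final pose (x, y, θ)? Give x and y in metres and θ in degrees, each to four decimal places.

set_pose: (x, y, θ) = (-10.9200, 3.9400, 48.6000°), ρ = 2.27
turn_left(114.6°): centre at ρ to the left, rotate +114.6° → (-11.9666, 7.6143, 163.2000°)
turn_right(78.8°): centre at ρ to the right, rotate −78.8° → (-13.5697, 10.0089, 84.4000°)
go_straight(1.01): x += 1.01·cos θ, y += 1.01·sin θ → (-13.4712, 11.0141, 84.4000°)
turn_right(85.9°): centre at ρ to the right, rotate −85.9° → (-11.1526, 13.0618, -1.5000° ≡ 358.5000°)
turn_left(38.0°): centre at ρ to the left, rotate +38.0° → (-9.7429, 13.5063, 396.5000° ≡ 36.5000°)

(-9.7429, 13.5063, 36.5000°)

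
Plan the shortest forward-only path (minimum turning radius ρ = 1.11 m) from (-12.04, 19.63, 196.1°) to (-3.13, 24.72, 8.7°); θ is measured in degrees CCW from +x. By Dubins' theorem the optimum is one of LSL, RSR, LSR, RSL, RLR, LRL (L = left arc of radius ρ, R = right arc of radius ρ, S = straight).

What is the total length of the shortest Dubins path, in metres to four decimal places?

Let ψ = atan2(Δy, Δx) = atan2(5.09, 8.91) = 29.7380° be the start→goal bearing.
Normalize: d = |goal − start| / ρ = 10.261394/1.11 = 9.244499, α = (θ_start − ψ) mod 360° = 166.3620° = 2.903565 rad, β = (θ_goal − ψ) mod 360° = 338.9620° = 5.916004 rad.
Common terms: sin α = 0.235786, cos α = -0.971805, sin β = -0.358986, cos β = 0.933343, cos(α−β) = -0.991671, d² = 85.460758. Work in radians in the unit-radius frame; every candidate has L = ρ·(t + p + q).
LSL: p² = 2 + d² − 2cos(α−β) + 2d(sin α − sin β) = 100.440843; p = √p² = 10.022018; φ = atan2(cos β − cos α, d + sin α − sin β) = 0.191260 rad; t = (φ − α) mod 2π = 3.570880 rad, q = (β − φ) mod 2π = 5.724744 rad → L = 1.11·(3.570880 + 10.022018 + 5.724744) = 1.11·19.317642 = 21.442582 m
RSR: p² = 2 + d² − 2cos(α−β) + 2d(sin β − sin α) = 78.447357; p = √p² = 8.857051; φ = atan2(cos α − cos β, d − sin α + sin β) = -0.216794 rad; t = (α − φ) mod 2π = 3.120359 rad, q = (φ − β) mod 2π = 0.150388 rad → L = 1.11·(3.120359 + 8.857051 + 0.150388) = 1.11·12.127798 = 13.461856 m
LSR: p² = d² − 2 + 2cos(α−β) + 2d(sin α + sin β) = 79.199564; p = √p² = 8.899414; φ = atan2(−cos α − cos β, d + sin α + sin β) − atan2(−2, p) = 0.225278 rad; t = (φ − α) mod 2π = 3.604898 rad, q = (φ − β) mod 2π = 0.592459 rad → L = 1.11·(3.604898 + 8.899414 + 0.592459) = 1.11·13.096771 = 14.537416 m
RSL: p² = d² − 2 + 2cos(α−β) − 2d(sin α + sin β) = 83.755267; p = √p² = 9.151790; φ = atan2(cos α + cos β, d − sin α − sin β) − atan2(2, p) = -0.219260 rad; t = (α − φ) mod 2π = 3.122825 rad, q = (β − φ) mod 2π = 6.135263 rad → L = 1.11·(3.122825 + 9.151790 + 6.135263) = 1.11·18.409879 = 20.434966 m
RLR: c = (6 − d² + 2cos(α−β) + 2d(sin α − sin β))/8 = -8.805920, |c| > 1 → infeasible
LRL: c = (6 − d² + 2cos(α−β) − 2d(sin α − sin β))/8 = -11.555105, |c| > 1 → infeasible
Shortest: RSR with L = 13.461856 m ≈ 13.4619 m

13.4619 m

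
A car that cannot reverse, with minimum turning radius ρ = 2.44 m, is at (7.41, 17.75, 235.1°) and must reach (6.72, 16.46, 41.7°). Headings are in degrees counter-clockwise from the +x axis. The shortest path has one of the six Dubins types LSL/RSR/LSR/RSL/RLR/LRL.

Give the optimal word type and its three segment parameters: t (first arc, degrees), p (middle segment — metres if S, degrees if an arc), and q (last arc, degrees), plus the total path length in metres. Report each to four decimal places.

LRL: t = 71.8649°, p = 302.0843°, q = 36.8193°, L = 17.4930 m

Let ψ = atan2(Δy, Δx) = atan2(-1.29, -0.69) = -118.1416° be the start→goal bearing.
Normalize: d = |goal − start| / ρ = 1.462942/2.44 = 0.599566, α = (θ_start − ψ) mod 360° = 353.2416° = 6.165229 rad, β = (θ_goal − ψ) mod 360° = 159.8416° = 2.789762 rad.
Common terms: sin α = -0.117683, cos α = 0.993051, sin β = 0.344617, cos β = -0.938743, cos(α−β) = -0.972776, d² = 0.359480. Work in radians in the unit-radius frame; every candidate has L = ρ·(t + p + q).
LSL: p² = 2 + d² − 2cos(α−β) + 2d(sin α − sin β) = 3.750673; p = √p² = 1.936665; φ = atan2(cos β − cos α, d + sin α − sin β) = -1.499859 rad; t = (φ − α) mod 2π = 4.901283 rad, q = (β − φ) mod 2π = 4.289621 rad → L = 2.44·(4.901283 + 1.936665 + 4.289621) = 2.44·11.127569 = 27.151269 m
RSR: p² = 2 + d² − 2cos(α−β) + 2d(sin β − sin α) = 4.859390; p = √p² = 2.204403; φ = atan2(cos α − cos β, d − sin α + sin β) = 1.068200 rad; t = (α − φ) mod 2π = 5.097029 rad, q = (φ − β) mod 2π = 4.561623 rad → L = 2.44·(5.097029 + 2.204403 + 4.561623) = 2.44·11.863055 = 28.945853 m
LSR: p² = d² − 2 + 2cos(α−β) + 2d(sin α + sin β) = -3.313948 < 0 → infeasible
RSL: p² = d² − 2 + 2cos(α−β) − 2d(sin α + sin β) = -3.858195 < 0 → infeasible
RLR: c = (6 − d² + 2cos(α−β) + 2d(sin α − sin β))/8 = 0.392576; p = 2π − arccos c = 5.115820 rad; φ = atan2(cos α − cos β, d − sin α + sin β) = 1.068200 rad; t = (α − φ + p/2) mod 2π = 1.371754 rad, q = (α − β − t + p) mod 2π = 0.836348 rad → L = 2.44·(1.371754 + 5.115820 + 0.836348) = 2.44·7.323921 = 17.870368 m
LRL: c = (6 − d² + 2cos(α−β) − 2d(sin α − sin β))/8 = 0.531166; p = 2π − arccos c = 5.272365 rad; φ = atan2(cos β − cos α, d + sin α − sin β) = -1.499859 rad; t = (φ − α + p/2) mod 2π = 1.254280 rad, q = (β − α − t + p) mod 2π = 0.642618 rad → L = 2.44·(1.254280 + 5.272365 + 0.642618) = 2.44·7.169263 = 17.493002 m
Shortest: LRL with L = 17.493002 m ≈ 17.4930 m
Convert LRL to answer units (arcs ×180/π): t = 1.254280·180/π = 71.8649°, p = 5.272365·180/π = 302.0843°, q = 0.642618·180/π = 36.8193°, L = 17.4930 m.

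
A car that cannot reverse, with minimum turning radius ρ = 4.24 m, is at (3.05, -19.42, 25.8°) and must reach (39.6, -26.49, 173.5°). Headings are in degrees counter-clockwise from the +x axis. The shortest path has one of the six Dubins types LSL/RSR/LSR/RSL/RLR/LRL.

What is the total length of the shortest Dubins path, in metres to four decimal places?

50.9083 m

Let ψ = atan2(Δy, Δx) = atan2(-7.07, 36.55) = -10.9477° be the start→goal bearing.
Normalize: d = |goal − start| / ρ = 37.227509/4.24 = 8.780073, α = (θ_start − ψ) mod 360° = 36.7477° = 0.641369 rad, β = (θ_goal − ψ) mod 360° = 184.4477° = 3.219220 rad.
Common terms: sin α = 0.598293, cos α = 0.801278, sin β = -0.077550, cos β = -0.996989, cos(α−β) = -0.845262, d² = 77.089678. Work in radians in the unit-radius frame; every candidate has L = ρ·(t + p + q).
LSL: p² = 2 + d² − 2cos(α−β) + 2d(sin α − sin β) = 92.648092; p = √p² = 9.625388; φ = atan2(cos β − cos α, d + sin α − sin β) = -0.187930 rad; t = (φ − α) mod 2π = 5.453887 rad, q = (β − φ) mod 2π = 3.407150 rad → L = 4.24·(5.453887 + 9.625388 + 3.407150) = 4.24·18.486424 = 78.382440 m
RSR: p² = 2 + d² − 2cos(α−β) + 2d(sin β − sin α) = 68.912312; p = √p² = 8.301344; φ = atan2(cos α − cos β, d − sin α + sin β) = 0.218354 rad; t = (α − φ) mod 2π = 0.423014 rad, q = (φ − β) mod 2π = 3.282320 rad → L = 4.24·(0.423014 + 8.301344 + 3.282320) = 4.24·12.006678 = 50.908315 m
LSR: p² = d² − 2 + 2cos(α−β) + 2d(sin α + sin β) = 82.543482; p = √p² = 9.085344; φ = atan2(−cos α − cos β, d + sin α + sin β) − atan2(−2, p) = 0.237718 rad; t = (φ − α) mod 2π = 5.879535 rad, q = (φ − β) mod 2π = 3.301683 rad → L = 4.24·(5.879535 + 9.085344 + 3.301683) = 4.24·18.266562 = 77.450224 m
RSL: p² = d² − 2 + 2cos(α−β) − 2d(sin α + sin β) = 64.254827; p = √p² = 8.015911; φ = atan2(cos α + cos β, d − sin α − sin β) − atan2(2, p) = -0.268203 rad; t = (α − φ) mod 2π = 0.909572 rad, q = (β − φ) mod 2π = 3.487423 rad → L = 4.24·(0.909572 + 8.015911 + 3.487423) = 4.24·12.412906 = 52.630720 m
RLR: c = (6 − d² + 2cos(α−β) + 2d(sin α − sin β))/8 = -7.614039, |c| > 1 → infeasible
LRL: c = (6 − d² + 2cos(α−β) − 2d(sin α − sin β))/8 = -10.581011, |c| > 1 → infeasible
Shortest: RSR with L = 50.908315 m ≈ 50.9083 m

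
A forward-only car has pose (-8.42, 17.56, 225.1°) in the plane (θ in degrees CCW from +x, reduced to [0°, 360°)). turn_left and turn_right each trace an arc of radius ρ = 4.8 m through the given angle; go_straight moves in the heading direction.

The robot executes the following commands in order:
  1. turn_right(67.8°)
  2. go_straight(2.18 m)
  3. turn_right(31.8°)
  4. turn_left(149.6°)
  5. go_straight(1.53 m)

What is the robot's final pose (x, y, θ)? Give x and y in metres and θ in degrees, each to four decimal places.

(-26.2917, 14.2641, 275.1000°)

set_pose: (x, y, θ) = (-8.4200, 17.5600, 225.1000°), ρ = 4.8
turn_right(67.8°): centre at ρ to the right, rotate −67.8° → (-13.6724, 16.5200, 157.3000°)
go_straight(2.18): x += 2.18·cos θ, y += 2.18·sin θ → (-15.6835, 17.3613, 157.3000°)
turn_right(31.8°): centre at ρ to the right, rotate −31.8° → (-17.7389, 19.0021, 125.5000°)
turn_left(149.6°): centre at ρ to the left, rotate +149.6° → (-26.4277, 15.7880, 275.1000°)
go_straight(1.53): x += 1.53·cos θ, y += 1.53·sin θ → (-26.2917, 14.2641, 275.1000°)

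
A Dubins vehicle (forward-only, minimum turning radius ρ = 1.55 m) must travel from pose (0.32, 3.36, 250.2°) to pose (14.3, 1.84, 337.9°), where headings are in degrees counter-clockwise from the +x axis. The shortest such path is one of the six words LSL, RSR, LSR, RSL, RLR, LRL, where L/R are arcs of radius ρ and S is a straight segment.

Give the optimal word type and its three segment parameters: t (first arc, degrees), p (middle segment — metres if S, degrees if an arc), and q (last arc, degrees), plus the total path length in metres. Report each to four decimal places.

Let ψ = atan2(Δy, Δx) = atan2(-1.52, 13.98) = -6.2052° be the start→goal bearing.
Normalize: d = |goal − start| / ρ = 14.062390/1.55 = 9.072509, α = (θ_start − ψ) mod 360° = 256.4052° = 4.475115 rad, β = (θ_goal − ψ) mod 360° = 344.1052° = 6.005769 rad.
Common terms: sin α = -0.971982, cos α = -0.235054, sin β = -0.273872, cos β = 0.961766, cos(α−β) = 0.040132, d² = 82.310427. Work in radians in the unit-radius frame; every candidate has L = ρ·(t + p + q).
LSL: p² = 2 + d² − 2cos(α−β) + 2d(sin α − sin β) = 71.562933; p = √p² = 8.459488; φ = atan2(cos β − cos α, d + sin α − sin β) = 0.141953 rad; t = (φ − α) mod 2π = 1.950023 rad, q = (β − φ) mod 2π = 5.863816 rad → L = 1.55·(1.950023 + 8.459488 + 5.863816) = 1.55·16.273327 = 25.223657 m
RSR: p² = 2 + d² − 2cos(α−β) + 2d(sin β − sin α) = 96.897393; p = √p² = 9.843647; φ = atan2(cos α − cos β, d − sin α + sin β) = -0.121885 rad; t = (α − φ) mod 2π = 4.597000 rad, q = (φ − β) mod 2π = 0.155532 rad → L = 1.55·(4.597000 + 9.843647 + 0.155532) = 1.55·14.596179 = 22.624077 m
LSR: p² = d² − 2 + 2cos(α−β) + 2d(sin α + sin β) = 57.784643; p = √p² = 7.601621; φ = atan2(−cos α − cos β, d + sin α + sin β) − atan2(−2, p) = 0.164686 rad; t = (φ − α) mod 2π = 1.972756 rad, q = (φ − β) mod 2π = 0.442102 rad → L = 1.55·(1.972756 + 7.601621 + 0.442102) = 1.55·10.016479 = 15.525543 m
RSL: p² = d² − 2 + 2cos(α−β) − 2d(sin α + sin β) = 102.996737; p = √p² = 10.148731; φ = atan2(cos α + cos β, d − sin α − sin β) − atan2(2, p) = -0.124263 rad; t = (α − φ) mod 2π = 4.599378 rad, q = (β − φ) mod 2π = 6.130032 rad → L = 1.55·(4.599378 + 10.148731 + 6.130032) = 1.55·20.878140 = 32.361117 m
RLR: c = (6 − d² + 2cos(α−β) + 2d(sin α − sin β))/8 = -11.112174, |c| > 1 → infeasible
LRL: c = (6 − d² + 2cos(α−β) − 2d(sin α − sin β))/8 = -7.945367, |c| > 1 → infeasible
Shortest: LSR with L = 15.525543 m ≈ 15.5255 m
Convert LSR to answer units (arcs ×180/π): t = 1.972756·180/π = 113.0306°, p = ρ·p = 1.55·7.601621 = 11.7825 m, q = 0.442102·180/π = 25.3306°, L = 15.5255 m.

LSR: t = 113.0306°, p = 11.7825 m, q = 25.3306°, L = 15.5255 m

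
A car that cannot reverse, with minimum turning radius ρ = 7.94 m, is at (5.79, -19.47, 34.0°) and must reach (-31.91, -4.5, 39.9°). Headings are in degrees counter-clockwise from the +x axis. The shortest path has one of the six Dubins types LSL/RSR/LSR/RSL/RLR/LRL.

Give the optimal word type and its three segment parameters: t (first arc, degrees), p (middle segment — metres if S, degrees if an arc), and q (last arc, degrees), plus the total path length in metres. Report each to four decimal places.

Let ψ = atan2(Δy, Δx) = atan2(14.97, -37.70) = 158.3429° be the start→goal bearing.
Normalize: d = |goal − start| / ρ = 40.563418/7.94 = 5.108743, α = (θ_start − ψ) mod 360° = 235.6571° = 4.112993 rad, β = (θ_goal − ψ) mod 360° = 241.5571° = 4.215968 rad.
Common terms: sin α = -0.825677, cos α = -0.564144, sin β = -0.879293, cos β = -0.476282, cos(α−β) = 0.994703, d² = 26.099254. Work in radians in the unit-radius frame; every candidate has L = ρ·(t + p + q).
LSL: p² = 2 + d² − 2cos(α−β) + 2d(sin α − sin β) = 26.657669; p = √p² = 5.163106; φ = atan2(cos β − cos α, d + sin α − sin β) = 0.017018 rad; t = (φ − α) mod 2π = 2.187210 rad, q = (β − φ) mod 2π = 4.198950 rad → L = 7.94·(2.187210 + 5.163106 + 4.198950) = 7.94·11.549266 = 91.701174 m
RSR: p² = 2 + d² − 2cos(α−β) + 2d(sin β − sin α) = 25.562027; p = √p² = 5.055890; φ = atan2(cos α − cos β, d − sin α + sin β) = -0.017379 rad; t = (α − φ) mod 2π = 4.130372 rad, q = (φ − β) mod 2π = 2.049839 rad → L = 7.94·(4.130372 + 5.055890 + 2.049839) = 7.94·11.236101 = 89.214644 m
LSR: p² = d² − 2 + 2cos(α−β) + 2d(sin α + sin β) = 8.668161; p = √p² = 2.944174; φ = atan2(−cos α − cos β, d + sin α + sin β) − atan2(−2, p) = 0.893352 rad; t = (φ − α) mod 2π = 3.063544 rad, q = (φ − β) mod 2π = 2.960570 rad → L = 7.94·(3.063544 + 2.944174 + 2.960570) = 7.94·8.968288 = 71.208207 m
RSL: p² = d² − 2 + 2cos(α−β) − 2d(sin α + sin β) = 43.509157; p = √p² = 6.596147; φ = atan2(cos α + cos β, d − sin α − sin β) − atan2(2, p) = -0.445922 rad; t = (α − φ) mod 2π = 4.558915 rad, q = (β − φ) mod 2π = 4.661890 rad → L = 7.94·(4.558915 + 6.596147 + 4.661890) = 7.94·15.816952 = 125.586600 m
RLR: c = (6 − d² + 2cos(α−β) + 2d(sin α − sin β))/8 = -2.195253, |c| > 1 → infeasible
LRL: c = (6 − d² + 2cos(α−β) − 2d(sin α − sin β))/8 = -2.332209, |c| > 1 → infeasible
Shortest: LSR with L = 71.208207 m ≈ 71.2082 m
Convert LSR to answer units (arcs ×180/π): t = 3.063544·180/π = 175.5282°, p = ρ·p = 7.94·2.944174 = 23.3767 m, q = 2.960570·180/π = 169.6282°, L = 71.2082 m.

LSR: t = 175.5282°, p = 23.3767 m, q = 169.6282°, L = 71.2082 m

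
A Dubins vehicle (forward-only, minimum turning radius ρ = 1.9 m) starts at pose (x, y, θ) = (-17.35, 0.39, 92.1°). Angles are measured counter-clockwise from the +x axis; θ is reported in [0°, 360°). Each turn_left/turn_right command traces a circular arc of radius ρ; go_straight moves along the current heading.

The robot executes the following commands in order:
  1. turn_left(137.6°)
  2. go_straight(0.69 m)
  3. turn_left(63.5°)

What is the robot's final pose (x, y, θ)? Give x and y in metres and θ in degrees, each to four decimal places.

set_pose: (x, y, θ) = (-17.3500, 0.3900, 92.1000°), ρ = 1.9
turn_left(137.6°): centre at ρ to the left, rotate +137.6° → (-20.6978, 1.5493, 229.7000°)
go_straight(0.69): x += 0.69·cos θ, y += 0.69·sin θ → (-21.1441, 1.0230, 229.7000°)
turn_left(63.5°): centre at ρ to the left, rotate +63.5° → (-21.4414, -0.9544, 293.2000°)

(-21.4414, -0.9544, 293.2000°)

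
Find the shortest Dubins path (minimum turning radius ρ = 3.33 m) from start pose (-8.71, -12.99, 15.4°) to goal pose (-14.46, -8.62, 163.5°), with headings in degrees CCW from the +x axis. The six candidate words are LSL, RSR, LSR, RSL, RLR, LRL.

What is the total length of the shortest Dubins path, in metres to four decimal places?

17.8592 m

Let ψ = atan2(Δy, Δx) = atan2(4.37, -5.75) = 142.7652° be the start→goal bearing.
Normalize: d = |goal − start| / ρ = 7.222146/3.33 = 2.168813, α = (θ_start − ψ) mod 360° = 232.6348° = 4.060244 rad, β = (θ_goal − ψ) mod 360° = 20.7348° = 0.361891 rad.
Common terms: sin α = -0.794784, cos α = -0.606893, sin β = 0.354043, cos β = 0.935229, cos(α−β) = -0.848972, d² = 4.703749. Work in radians in the unit-radius frame; every candidate has L = ρ·(t + p + q).
LSL: p² = 2 + d² − 2cos(α−β) + 2d(sin α − sin β) = 3.418510; p = √p² = 1.848921; φ = atan2(cos β − cos α, d + sin α − sin β) = 0.986437 rad; t = (φ − α) mod 2π = 3.209378 rad, q = (β − φ) mod 2π = 5.658640 rad → L = 3.33·(3.209378 + 1.848921 + 5.658640) = 3.33·10.716939 = 35.687408 m
RSR: p² = 2 + d² − 2cos(α−β) + 2d(sin β − sin α) = 13.384875; p = √p² = 3.658534; φ = atan2(cos α − cos β, d − sin α + sin β) = -0.435114 rad; t = (α − φ) mod 2π = 4.495358 rad, q = (φ − β) mod 2π = 5.486180 rad → L = 3.33·(4.495358 + 3.658534 + 5.486180) = 3.33·13.640072 = 45.421441 m
LSR: p² = d² − 2 + 2cos(α−β) + 2d(sin α + sin β) = -0.905961 < 0 → infeasible
RSL: p² = d² − 2 + 2cos(α−β) − 2d(sin α + sin β) = 2.917572; p = √p² = 1.708090; φ = atan2(cos α + cos β, d − sin α − sin β) − atan2(2, p) = -0.738795 rad; t = (α − φ) mod 2π = 4.799039 rad, q = (β − φ) mod 2π = 1.100687 rad → L = 3.33·(4.799039 + 1.708090 + 1.100687) = 3.33·7.607816 = 25.334027 m
RLR: c = (6 − d² + 2cos(α−β) + 2d(sin α − sin β))/8 = -0.673109; p = 2π − arccos c = 3.973984 rad; φ = atan2(cos α − cos β, d − sin α + sin β) = -0.435114 rad; t = (α − φ + p/2) mod 2π = 0.199164 rad, q = (α − β − t + p) mod 2π = 1.189987 rad → L = 3.33·(0.199164 + 3.973984 + 1.189987) = 3.33·5.363135 = 17.859240 m
LRL: c = (6 − d² + 2cos(α−β) − 2d(sin α − sin β))/8 = 0.572686; p = 2π − arccos c = 5.322168 rad; φ = atan2(cos β − cos α, d + sin α − sin β) = 0.986437 rad; t = (φ − α + p/2) mod 2π = 5.870462 rad, q = (β − α − t + p) mod 2π = 2.036538 rad → L = 3.33·(5.870462 + 5.322168 + 2.036538) = 3.33·13.229169 = 44.053131 m
Shortest: RLR with L = 17.859240 m ≈ 17.8592 m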